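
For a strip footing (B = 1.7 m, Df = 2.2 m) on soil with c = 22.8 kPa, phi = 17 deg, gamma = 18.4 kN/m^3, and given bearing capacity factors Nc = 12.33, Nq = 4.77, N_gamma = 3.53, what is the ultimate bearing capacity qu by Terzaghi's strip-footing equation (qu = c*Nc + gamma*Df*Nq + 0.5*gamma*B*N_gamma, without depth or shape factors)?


Result: 529.42 kPa

Derivation:
Compute qu = c*Nc + gamma*Df*Nq + 0.5*gamma*B*N_gamma
Term 1: 22.8 * 12.33 = 281.124
Term 2: 18.4 * 2.2 * 4.77 = 193.0896
Term 3: 0.5 * 18.4 * 1.7 * 3.53 = 55.2092
qu = 281.124 + 193.0896 + 55.2092
qu = 529.42 kPa


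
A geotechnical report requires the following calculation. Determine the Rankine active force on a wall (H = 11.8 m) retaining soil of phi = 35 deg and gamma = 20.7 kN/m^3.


Compute active earth pressure coefficient:
Ka = tan^2(45 - phi/2) = tan^2(27.5) = 0.27099
Compute active force:
Pa = 0.5 * Ka * gamma * H^2
Pa = 0.5 * 0.27099 * 20.7 * 11.8^2
Pa = 390.53 kN/m


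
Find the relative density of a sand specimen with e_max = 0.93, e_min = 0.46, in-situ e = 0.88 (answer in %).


Using Dr = (e_max - e) / (e_max - e_min) * 100
e_max - e = 0.93 - 0.88 = 0.05
e_max - e_min = 0.93 - 0.46 = 0.47
Dr = 0.05 / 0.47 * 100
Dr = 10.64 %


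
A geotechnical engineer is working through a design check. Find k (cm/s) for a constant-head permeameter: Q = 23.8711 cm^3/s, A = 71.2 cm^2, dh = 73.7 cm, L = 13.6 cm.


Compute hydraulic gradient:
i = dh / L = 73.7 / 13.6 = 5.41912
Then apply Darcy's law:
k = Q / (A * i)
k = 23.8711 / (71.2 * 5.41912)
k = 23.8711 / 385.841
k = 0.061868 cm/s


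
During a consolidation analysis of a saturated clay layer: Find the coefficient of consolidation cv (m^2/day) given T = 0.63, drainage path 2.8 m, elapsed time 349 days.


Using cv = T * H_dr^2 / t
H_dr^2 = 2.8^2 = 7.84
cv = 0.63 * 7.84 / 349
cv = 0.01415 m^2/day


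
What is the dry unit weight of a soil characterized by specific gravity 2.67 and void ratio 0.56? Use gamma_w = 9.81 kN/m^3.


Using gamma_d = Gs * gamma_w / (1 + e)
gamma_d = 2.67 * 9.81 / (1 + 0.56)
gamma_d = 2.67 * 9.81 / 1.56
gamma_d = 16.79 kN/m^3


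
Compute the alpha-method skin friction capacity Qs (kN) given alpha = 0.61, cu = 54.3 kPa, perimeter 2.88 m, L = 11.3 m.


Result: 1077.95 kN

Derivation:
Using Qs = alpha * cu * perimeter * L
Qs = 0.61 * 54.3 * 2.88 * 11.3
Qs = 1077.95 kN


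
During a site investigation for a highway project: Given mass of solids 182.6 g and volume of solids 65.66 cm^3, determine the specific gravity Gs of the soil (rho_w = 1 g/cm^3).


Result: 2.781

Derivation:
Using Gs = m_s / (V_s * rho_w)
Since rho_w = 1 g/cm^3:
Gs = 182.6 / 65.66
Gs = 2.781


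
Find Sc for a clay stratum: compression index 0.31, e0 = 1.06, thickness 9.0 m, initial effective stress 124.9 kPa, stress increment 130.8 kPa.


Using Sc = Cc * H / (1 + e0) * log10((sigma0 + delta_sigma) / sigma0)
Stress ratio = (124.9 + 130.8) / 124.9 = 2.04724
log10(2.04724) = 0.311168
Cc * H / (1 + e0) = 0.31 * 9.0 / (1 + 1.06) = 1.35437
Sc = 1.35437 * 0.311168
Sc = 0.4214 m


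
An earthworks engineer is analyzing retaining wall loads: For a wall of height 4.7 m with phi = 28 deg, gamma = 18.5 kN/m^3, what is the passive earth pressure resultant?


Result: 565.97 kN/m

Derivation:
Compute passive earth pressure coefficient:
Kp = tan^2(45 + phi/2) = tan^2(59.0) = 2.769826
Compute passive force:
Pp = 0.5 * Kp * gamma * H^2
Pp = 0.5 * 2.769826 * 18.5 * 4.7^2
Pp = 565.97 kN/m


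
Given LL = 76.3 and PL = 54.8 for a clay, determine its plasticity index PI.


Result: 21.5

Derivation:
Using PI = LL - PL
PI = 76.3 - 54.8
PI = 21.5


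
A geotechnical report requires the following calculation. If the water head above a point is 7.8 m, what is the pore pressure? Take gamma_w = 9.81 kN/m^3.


Result: 76.52 kPa

Derivation:
Using u = gamma_w * h_w
u = 9.81 * 7.8
u = 76.52 kPa


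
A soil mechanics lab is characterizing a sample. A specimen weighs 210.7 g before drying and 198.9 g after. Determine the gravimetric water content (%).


Using w = (m_wet - m_dry) / m_dry * 100
m_wet - m_dry = 210.7 - 198.9 = 11.8 g
w = 11.8 / 198.9 * 100
w = 5.93 %


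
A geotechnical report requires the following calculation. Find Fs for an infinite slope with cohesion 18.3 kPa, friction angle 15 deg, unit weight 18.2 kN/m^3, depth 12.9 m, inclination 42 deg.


Using Fs = c / (gamma*H*sin(beta)*cos(beta)) + tan(phi)/tan(beta)
Cohesion contribution = 18.3 / (18.2*12.9*sin(42)*cos(42))
Cohesion contribution = 0.156749
Friction contribution = tan(15)/tan(42) = 0.297588
Fs = 0.156749 + 0.297588
Fs = 0.454


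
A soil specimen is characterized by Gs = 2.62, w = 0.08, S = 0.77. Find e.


Using the relation e = Gs * w / S
e = 2.62 * 0.08 / 0.77
e = 0.2722


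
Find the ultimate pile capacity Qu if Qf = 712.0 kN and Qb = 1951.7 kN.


Result: 2663.7 kN

Derivation:
Using Qu = Qf + Qb
Qu = 712.0 + 1951.7
Qu = 2663.7 kN


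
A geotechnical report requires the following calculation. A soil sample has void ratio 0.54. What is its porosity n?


Result: 0.3506

Derivation:
Using the relation n = e / (1 + e)
n = 0.54 / (1 + 0.54)
n = 0.54 / 1.54
n = 0.3506


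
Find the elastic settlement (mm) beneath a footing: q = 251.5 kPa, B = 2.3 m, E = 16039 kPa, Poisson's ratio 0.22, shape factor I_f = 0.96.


Result: 32.947 mm

Derivation:
Using Se = q * B * (1 - nu^2) * I_f / E
1 - nu^2 = 1 - 0.22^2 = 0.9516
Se = 251.5 * 2.3 * 0.9516 * 0.96 / 16039
Se = 0.032947 m
Convert to mm: Se = 0.032947 * 1000 = 32.947 mm


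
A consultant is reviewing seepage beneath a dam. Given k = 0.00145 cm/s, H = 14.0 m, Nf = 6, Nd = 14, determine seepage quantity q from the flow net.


Result: 8.7e-05 m^3/s per m

Derivation:
Convert k to m/s for unit consistency with H:
k = 0.00145 cm/s = 0.00145 / 100 m/s = 1.45e-05 m/s
Using q = k * H * Nf / Nd
Nf / Nd = 6 / 14 = 0.4286
q = 1.45e-05 * 14.0 * 0.4286
q = 8.7e-05 m^3/s per m


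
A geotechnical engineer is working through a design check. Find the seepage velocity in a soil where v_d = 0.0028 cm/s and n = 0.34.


Result: 0.00824 cm/s

Derivation:
Using v_s = v_d / n
v_s = 0.0028 / 0.34
v_s = 0.00824 cm/s


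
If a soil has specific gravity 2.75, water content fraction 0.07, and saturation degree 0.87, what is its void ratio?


Using the relation e = Gs * w / S
e = 2.75 * 0.07 / 0.87
e = 0.2213


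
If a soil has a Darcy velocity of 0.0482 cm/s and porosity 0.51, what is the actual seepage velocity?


Result: 0.09451 cm/s

Derivation:
Using v_s = v_d / n
v_s = 0.0482 / 0.51
v_s = 0.09451 cm/s


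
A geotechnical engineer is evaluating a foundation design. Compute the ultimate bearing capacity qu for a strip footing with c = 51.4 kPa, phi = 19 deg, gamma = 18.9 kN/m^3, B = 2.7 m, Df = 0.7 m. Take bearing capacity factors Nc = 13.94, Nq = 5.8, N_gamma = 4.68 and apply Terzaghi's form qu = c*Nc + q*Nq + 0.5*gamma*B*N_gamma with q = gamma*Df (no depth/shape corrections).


Compute qu = c*Nc + gamma*Df*Nq + 0.5*gamma*B*N_gamma
Term 1: 51.4 * 13.94 = 716.516
Term 2: 18.9 * 0.7 * 5.8 = 76.734
Term 3: 0.5 * 18.9 * 2.7 * 4.68 = 119.4102
qu = 716.516 + 76.734 + 119.4102
qu = 912.66 kPa


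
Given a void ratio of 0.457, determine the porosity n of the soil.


Using the relation n = e / (1 + e)
n = 0.457 / (1 + 0.457)
n = 0.457 / 1.457
n = 0.3137


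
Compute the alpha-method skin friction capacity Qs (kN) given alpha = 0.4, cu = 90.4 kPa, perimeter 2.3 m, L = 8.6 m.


Using Qs = alpha * cu * perimeter * L
Qs = 0.4 * 90.4 * 2.3 * 8.6
Qs = 715.24 kN


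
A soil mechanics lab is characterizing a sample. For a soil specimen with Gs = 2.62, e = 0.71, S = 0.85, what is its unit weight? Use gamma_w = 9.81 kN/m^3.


Using gamma = gamma_w * (Gs + S*e) / (1 + e)
Numerator: Gs + S*e = 2.62 + 0.85*0.71 = 3.2235
Denominator: 1 + e = 1 + 0.71 = 1.71
gamma = 9.81 * 3.2235 / 1.71
gamma = 18.493 kN/m^3


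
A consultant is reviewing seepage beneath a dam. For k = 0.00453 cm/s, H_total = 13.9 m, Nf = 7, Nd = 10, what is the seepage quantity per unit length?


Result: 0.0004408 m^3/s per m

Derivation:
Convert k to m/s for unit consistency with H:
k = 0.00453 cm/s = 0.00453 / 100 m/s = 4.53e-05 m/s
Using q = k * H * Nf / Nd
Nf / Nd = 7 / 10 = 0.7
q = 4.53e-05 * 13.9 * 0.7
q = 0.0004408 m^3/s per m


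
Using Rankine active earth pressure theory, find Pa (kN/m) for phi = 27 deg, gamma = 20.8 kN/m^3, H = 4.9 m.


Result: 93.77 kN/m

Derivation:
Compute active earth pressure coefficient:
Ka = tan^2(45 - phi/2) = tan^2(31.5) = 0.375525
Compute active force:
Pa = 0.5 * Ka * gamma * H^2
Pa = 0.5 * 0.375525 * 20.8 * 4.9^2
Pa = 93.77 kN/m


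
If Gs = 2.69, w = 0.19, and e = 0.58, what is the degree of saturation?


Result: 0.8812

Derivation:
Using S = Gs * w / e
S = 2.69 * 0.19 / 0.58
S = 0.8812


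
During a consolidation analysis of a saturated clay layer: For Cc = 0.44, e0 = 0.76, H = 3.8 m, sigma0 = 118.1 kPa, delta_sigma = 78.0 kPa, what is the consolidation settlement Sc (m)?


Using Sc = Cc * H / (1 + e0) * log10((sigma0 + delta_sigma) / sigma0)
Stress ratio = (118.1 + 78.0) / 118.1 = 1.66046
log10(1.66046) = 0.220228
Cc * H / (1 + e0) = 0.44 * 3.8 / (1 + 0.76) = 0.95
Sc = 0.95 * 0.220228
Sc = 0.2092 m


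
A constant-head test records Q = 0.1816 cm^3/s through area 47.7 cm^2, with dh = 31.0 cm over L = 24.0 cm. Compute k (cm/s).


Result: 0.002947 cm/s

Derivation:
Compute hydraulic gradient:
i = dh / L = 31.0 / 24.0 = 1.29167
Then apply Darcy's law:
k = Q / (A * i)
k = 0.1816 / (47.7 * 1.29167)
k = 0.1816 / 61.6125
k = 0.002947 cm/s


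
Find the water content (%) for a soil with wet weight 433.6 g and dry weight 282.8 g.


Result: 53.32 %

Derivation:
Using w = (m_wet - m_dry) / m_dry * 100
m_wet - m_dry = 433.6 - 282.8 = 150.8 g
w = 150.8 / 282.8 * 100
w = 53.32 %


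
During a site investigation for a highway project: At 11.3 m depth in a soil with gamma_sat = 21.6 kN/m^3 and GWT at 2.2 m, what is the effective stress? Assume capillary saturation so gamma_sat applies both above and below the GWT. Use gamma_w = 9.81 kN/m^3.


Total stress = gamma_sat * depth
sigma = 21.6 * 11.3 = 244.08 kPa
Pore water pressure u = gamma_w * (depth - d_wt)
u = 9.81 * (11.3 - 2.2) = 89.271 kPa
Effective stress = sigma - u
sigma' = 244.08 - 89.271 = 154.81 kPa


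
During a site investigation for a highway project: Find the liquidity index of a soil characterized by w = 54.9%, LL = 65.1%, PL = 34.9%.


First compute the plasticity index:
PI = LL - PL = 65.1 - 34.9 = 30.2
Then compute the liquidity index:
LI = (w - PL) / PI
LI = (54.9 - 34.9) / 30.2
LI = 0.662


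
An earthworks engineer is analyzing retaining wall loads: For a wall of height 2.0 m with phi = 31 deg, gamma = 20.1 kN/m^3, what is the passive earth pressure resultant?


Compute passive earth pressure coefficient:
Kp = tan^2(45 + phi/2) = tan^2(60.5) = 3.124035
Compute passive force:
Pp = 0.5 * Kp * gamma * H^2
Pp = 0.5 * 3.124035 * 20.1 * 2.0^2
Pp = 125.59 kN/m


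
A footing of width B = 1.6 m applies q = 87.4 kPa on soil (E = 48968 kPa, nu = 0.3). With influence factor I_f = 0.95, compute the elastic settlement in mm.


Using Se = q * B * (1 - nu^2) * I_f / E
1 - nu^2 = 1 - 0.3^2 = 0.91
Se = 87.4 * 1.6 * 0.91 * 0.95 / 48968
Se = 0.002469 m
Convert to mm: Se = 0.002469 * 1000 = 2.469 mm


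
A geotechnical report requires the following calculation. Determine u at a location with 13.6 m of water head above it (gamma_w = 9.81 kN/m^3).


Using u = gamma_w * h_w
u = 9.81 * 13.6
u = 133.42 kPa


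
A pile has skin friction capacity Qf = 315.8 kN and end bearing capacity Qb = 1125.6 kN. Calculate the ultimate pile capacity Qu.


Using Qu = Qf + Qb
Qu = 315.8 + 1125.6
Qu = 1441.4 kN


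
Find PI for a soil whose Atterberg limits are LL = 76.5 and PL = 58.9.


Using PI = LL - PL
PI = 76.5 - 58.9
PI = 17.6


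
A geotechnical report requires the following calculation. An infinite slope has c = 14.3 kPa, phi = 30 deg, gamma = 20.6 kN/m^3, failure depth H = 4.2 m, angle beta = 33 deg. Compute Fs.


Using Fs = c / (gamma*H*sin(beta)*cos(beta)) + tan(phi)/tan(beta)
Cohesion contribution = 14.3 / (20.6*4.2*sin(33)*cos(33))
Cohesion contribution = 0.361842
Friction contribution = tan(30)/tan(33) = 0.889041
Fs = 0.361842 + 0.889041
Fs = 1.251


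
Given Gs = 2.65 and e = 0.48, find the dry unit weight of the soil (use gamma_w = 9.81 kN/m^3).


Using gamma_d = Gs * gamma_w / (1 + e)
gamma_d = 2.65 * 9.81 / (1 + 0.48)
gamma_d = 2.65 * 9.81 / 1.48
gamma_d = 17.565 kN/m^3


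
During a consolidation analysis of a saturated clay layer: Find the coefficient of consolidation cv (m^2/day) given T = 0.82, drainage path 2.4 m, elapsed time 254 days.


Using cv = T * H_dr^2 / t
H_dr^2 = 2.4^2 = 5.76
cv = 0.82 * 5.76 / 254
cv = 0.0186 m^2/day


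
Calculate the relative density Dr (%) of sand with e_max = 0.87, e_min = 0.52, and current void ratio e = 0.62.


Using Dr = (e_max - e) / (e_max - e_min) * 100
e_max - e = 0.87 - 0.62 = 0.25
e_max - e_min = 0.87 - 0.52 = 0.35
Dr = 0.25 / 0.35 * 100
Dr = 71.43 %


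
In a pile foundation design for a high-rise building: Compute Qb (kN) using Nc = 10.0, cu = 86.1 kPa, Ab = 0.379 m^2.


Using Qb = Nc * cu * Ab
Qb = 10.0 * 86.1 * 0.379
Qb = 326.32 kN


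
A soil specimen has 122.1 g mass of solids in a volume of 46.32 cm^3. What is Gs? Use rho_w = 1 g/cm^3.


Result: 2.636

Derivation:
Using Gs = m_s / (V_s * rho_w)
Since rho_w = 1 g/cm^3:
Gs = 122.1 / 46.32
Gs = 2.636


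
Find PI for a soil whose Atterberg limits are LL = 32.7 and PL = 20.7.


Using PI = LL - PL
PI = 32.7 - 20.7
PI = 12.0


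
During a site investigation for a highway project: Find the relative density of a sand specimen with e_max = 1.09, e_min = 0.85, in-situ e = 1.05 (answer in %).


Using Dr = (e_max - e) / (e_max - e_min) * 100
e_max - e = 1.09 - 1.05 = 0.04
e_max - e_min = 1.09 - 0.85 = 0.24
Dr = 0.04 / 0.24 * 100
Dr = 16.67 %


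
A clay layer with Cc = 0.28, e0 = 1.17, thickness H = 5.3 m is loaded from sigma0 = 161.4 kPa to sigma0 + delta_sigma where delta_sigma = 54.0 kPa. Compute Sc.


Result: 0.0857 m

Derivation:
Using Sc = Cc * H / (1 + e0) * log10((sigma0 + delta_sigma) / sigma0)
Stress ratio = (161.4 + 54.0) / 161.4 = 1.33457
log10(1.33457) = 0.125342
Cc * H / (1 + e0) = 0.28 * 5.3 / (1 + 1.17) = 0.683871
Sc = 0.683871 * 0.125342
Sc = 0.0857 m


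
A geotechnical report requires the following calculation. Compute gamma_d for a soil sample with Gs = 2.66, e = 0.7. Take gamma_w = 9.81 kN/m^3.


Using gamma_d = Gs * gamma_w / (1 + e)
gamma_d = 2.66 * 9.81 / (1 + 0.7)
gamma_d = 2.66 * 9.81 / 1.7
gamma_d = 15.35 kN/m^3


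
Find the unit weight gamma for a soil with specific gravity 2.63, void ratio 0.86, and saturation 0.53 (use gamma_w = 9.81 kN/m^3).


Using gamma = gamma_w * (Gs + S*e) / (1 + e)
Numerator: Gs + S*e = 2.63 + 0.53*0.86 = 3.0858
Denominator: 1 + e = 1 + 0.86 = 1.86
gamma = 9.81 * 3.0858 / 1.86
gamma = 16.275 kN/m^3


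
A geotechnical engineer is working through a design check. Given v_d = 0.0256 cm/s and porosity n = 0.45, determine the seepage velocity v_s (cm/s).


Using v_s = v_d / n
v_s = 0.0256 / 0.45
v_s = 0.05689 cm/s


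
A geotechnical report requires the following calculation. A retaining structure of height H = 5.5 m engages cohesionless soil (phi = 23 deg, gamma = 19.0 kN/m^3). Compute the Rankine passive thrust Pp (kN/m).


Result: 655.97 kN/m

Derivation:
Compute passive earth pressure coefficient:
Kp = tan^2(45 + phi/2) = tan^2(56.5) = 2.282623
Compute passive force:
Pp = 0.5 * Kp * gamma * H^2
Pp = 0.5 * 2.282623 * 19.0 * 5.5^2
Pp = 655.97 kN/m


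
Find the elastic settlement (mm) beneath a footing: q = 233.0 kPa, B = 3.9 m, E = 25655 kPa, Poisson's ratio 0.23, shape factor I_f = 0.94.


Result: 31.534 mm

Derivation:
Using Se = q * B * (1 - nu^2) * I_f / E
1 - nu^2 = 1 - 0.23^2 = 0.9471
Se = 233.0 * 3.9 * 0.9471 * 0.94 / 25655
Se = 0.031534 m
Convert to mm: Se = 0.031534 * 1000 = 31.534 mm


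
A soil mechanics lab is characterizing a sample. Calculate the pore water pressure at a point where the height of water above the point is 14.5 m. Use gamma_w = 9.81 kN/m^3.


Using u = gamma_w * h_w
u = 9.81 * 14.5
u = 142.25 kPa


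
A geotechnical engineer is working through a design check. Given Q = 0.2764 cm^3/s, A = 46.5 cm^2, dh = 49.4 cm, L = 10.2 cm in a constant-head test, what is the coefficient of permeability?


Result: 0.001227 cm/s

Derivation:
Compute hydraulic gradient:
i = dh / L = 49.4 / 10.2 = 4.84314
Then apply Darcy's law:
k = Q / (A * i)
k = 0.2764 / (46.5 * 4.84314)
k = 0.2764 / 225.206
k = 0.001227 cm/s


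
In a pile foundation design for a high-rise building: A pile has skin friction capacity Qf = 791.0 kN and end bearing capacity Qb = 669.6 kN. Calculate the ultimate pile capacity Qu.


Using Qu = Qf + Qb
Qu = 791.0 + 669.6
Qu = 1460.6 kN


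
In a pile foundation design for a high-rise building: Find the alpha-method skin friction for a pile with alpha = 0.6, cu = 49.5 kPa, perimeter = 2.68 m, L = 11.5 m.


Using Qs = alpha * cu * perimeter * L
Qs = 0.6 * 49.5 * 2.68 * 11.5
Qs = 915.35 kN


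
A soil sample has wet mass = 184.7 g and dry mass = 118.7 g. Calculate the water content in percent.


Using w = (m_wet - m_dry) / m_dry * 100
m_wet - m_dry = 184.7 - 118.7 = 66.0 g
w = 66.0 / 118.7 * 100
w = 55.6 %


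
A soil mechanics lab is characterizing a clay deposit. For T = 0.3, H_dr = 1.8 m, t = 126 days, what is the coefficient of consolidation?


Using cv = T * H_dr^2 / t
H_dr^2 = 1.8^2 = 3.24
cv = 0.3 * 3.24 / 126
cv = 0.00771 m^2/day


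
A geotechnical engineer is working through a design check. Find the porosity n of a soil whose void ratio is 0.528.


Using the relation n = e / (1 + e)
n = 0.528 / (1 + 0.528)
n = 0.528 / 1.528
n = 0.3455


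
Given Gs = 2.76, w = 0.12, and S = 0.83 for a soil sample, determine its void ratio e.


Result: 0.399

Derivation:
Using the relation e = Gs * w / S
e = 2.76 * 0.12 / 0.83
e = 0.399


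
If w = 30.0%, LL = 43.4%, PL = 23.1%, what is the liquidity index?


Result: 0.34

Derivation:
First compute the plasticity index:
PI = LL - PL = 43.4 - 23.1 = 20.3
Then compute the liquidity index:
LI = (w - PL) / PI
LI = (30.0 - 23.1) / 20.3
LI = 0.34


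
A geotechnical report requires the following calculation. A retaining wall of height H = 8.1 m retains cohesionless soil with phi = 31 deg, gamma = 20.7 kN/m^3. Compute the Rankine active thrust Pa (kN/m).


Compute active earth pressure coefficient:
Ka = tan^2(45 - phi/2) = tan^2(29.5) = 0.320099
Compute active force:
Pa = 0.5 * Ka * gamma * H^2
Pa = 0.5 * 0.320099 * 20.7 * 8.1^2
Pa = 217.37 kN/m


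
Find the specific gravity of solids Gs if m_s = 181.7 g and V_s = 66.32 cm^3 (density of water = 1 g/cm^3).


Using Gs = m_s / (V_s * rho_w)
Since rho_w = 1 g/cm^3:
Gs = 181.7 / 66.32
Gs = 2.74


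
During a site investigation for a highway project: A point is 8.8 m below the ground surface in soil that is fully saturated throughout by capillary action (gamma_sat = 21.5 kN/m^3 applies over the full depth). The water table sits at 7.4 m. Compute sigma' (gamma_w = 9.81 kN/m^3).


Total stress = gamma_sat * depth
sigma = 21.5 * 8.8 = 189.2 kPa
Pore water pressure u = gamma_w * (depth - d_wt)
u = 9.81 * (8.8 - 7.4) = 13.734 kPa
Effective stress = sigma - u
sigma' = 189.2 - 13.734 = 175.47 kPa


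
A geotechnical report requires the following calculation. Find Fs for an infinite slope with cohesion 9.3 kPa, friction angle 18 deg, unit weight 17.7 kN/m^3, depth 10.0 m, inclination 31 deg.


Result: 0.66

Derivation:
Using Fs = c / (gamma*H*sin(beta)*cos(beta)) + tan(phi)/tan(beta)
Cohesion contribution = 9.3 / (17.7*10.0*sin(31)*cos(31))
Cohesion contribution = 0.119016
Friction contribution = tan(18)/tan(31) = 0.540757
Fs = 0.119016 + 0.540757
Fs = 0.66


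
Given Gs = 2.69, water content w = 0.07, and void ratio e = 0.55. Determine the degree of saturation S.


Result: 0.3424

Derivation:
Using S = Gs * w / e
S = 2.69 * 0.07 / 0.55
S = 0.3424


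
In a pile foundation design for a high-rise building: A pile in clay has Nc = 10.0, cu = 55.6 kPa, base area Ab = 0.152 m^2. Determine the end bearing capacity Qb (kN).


Using Qb = Nc * cu * Ab
Qb = 10.0 * 55.6 * 0.152
Qb = 84.51 kN


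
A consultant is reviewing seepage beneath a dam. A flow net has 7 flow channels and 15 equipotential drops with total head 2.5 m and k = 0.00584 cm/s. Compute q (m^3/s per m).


Convert k to m/s for unit consistency with H:
k = 0.00584 cm/s = 0.00584 / 100 m/s = 5.84e-05 m/s
Using q = k * H * Nf / Nd
Nf / Nd = 7 / 15 = 0.4667
q = 5.84e-05 * 2.5 * 0.4667
q = 6.813e-05 m^3/s per m


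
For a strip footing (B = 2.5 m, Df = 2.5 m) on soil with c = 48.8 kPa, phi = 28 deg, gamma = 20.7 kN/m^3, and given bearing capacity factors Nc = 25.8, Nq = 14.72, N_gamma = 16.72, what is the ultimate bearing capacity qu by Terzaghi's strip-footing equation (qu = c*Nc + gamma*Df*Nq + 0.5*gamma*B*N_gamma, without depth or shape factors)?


Compute qu = c*Nc + gamma*Df*Nq + 0.5*gamma*B*N_gamma
Term 1: 48.8 * 25.8 = 1259.04
Term 2: 20.7 * 2.5 * 14.72 = 761.76
Term 3: 0.5 * 20.7 * 2.5 * 16.72 = 432.63
qu = 1259.04 + 761.76 + 432.63
qu = 2453.43 kPa


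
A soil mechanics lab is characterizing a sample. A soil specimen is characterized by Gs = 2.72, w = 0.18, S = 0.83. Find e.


Result: 0.5899

Derivation:
Using the relation e = Gs * w / S
e = 2.72 * 0.18 / 0.83
e = 0.5899


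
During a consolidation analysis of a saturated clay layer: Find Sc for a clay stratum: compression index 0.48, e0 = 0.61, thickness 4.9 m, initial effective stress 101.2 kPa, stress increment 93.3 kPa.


Using Sc = Cc * H / (1 + e0) * log10((sigma0 + delta_sigma) / sigma0)
Stress ratio = (101.2 + 93.3) / 101.2 = 1.92194
log10(1.92194) = 0.283739
Cc * H / (1 + e0) = 0.48 * 4.9 / (1 + 0.61) = 1.46087
Sc = 1.46087 * 0.283739
Sc = 0.4145 m


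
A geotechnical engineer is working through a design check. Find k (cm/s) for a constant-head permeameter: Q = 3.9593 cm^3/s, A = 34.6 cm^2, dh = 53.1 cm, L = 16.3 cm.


Compute hydraulic gradient:
i = dh / L = 53.1 / 16.3 = 3.25767
Then apply Darcy's law:
k = Q / (A * i)
k = 3.9593 / (34.6 * 3.25767)
k = 3.9593 / 112.715
k = 0.035127 cm/s


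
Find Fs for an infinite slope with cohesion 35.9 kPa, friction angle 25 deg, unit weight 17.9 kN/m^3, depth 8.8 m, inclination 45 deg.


Using Fs = c / (gamma*H*sin(beta)*cos(beta)) + tan(phi)/tan(beta)
Cohesion contribution = 35.9 / (17.9*8.8*sin(45)*cos(45))
Cohesion contribution = 0.455815
Friction contribution = tan(25)/tan(45) = 0.466308
Fs = 0.455815 + 0.466308
Fs = 0.922


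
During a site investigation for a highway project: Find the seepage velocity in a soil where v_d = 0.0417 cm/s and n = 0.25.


Using v_s = v_d / n
v_s = 0.0417 / 0.25
v_s = 0.1668 cm/s


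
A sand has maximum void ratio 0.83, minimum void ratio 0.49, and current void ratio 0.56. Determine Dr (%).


Using Dr = (e_max - e) / (e_max - e_min) * 100
e_max - e = 0.83 - 0.56 = 0.27
e_max - e_min = 0.83 - 0.49 = 0.34
Dr = 0.27 / 0.34 * 100
Dr = 79.41 %


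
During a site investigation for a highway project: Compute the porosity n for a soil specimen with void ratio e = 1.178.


Using the relation n = e / (1 + e)
n = 1.178 / (1 + 1.178)
n = 1.178 / 2.178
n = 0.5409


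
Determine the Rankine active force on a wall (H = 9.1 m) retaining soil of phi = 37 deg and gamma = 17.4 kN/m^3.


Compute active earth pressure coefficient:
Ka = tan^2(45 - phi/2) = tan^2(26.5) = 0.248584
Compute active force:
Pa = 0.5 * Ka * gamma * H^2
Pa = 0.5 * 0.248584 * 17.4 * 9.1^2
Pa = 179.09 kN/m


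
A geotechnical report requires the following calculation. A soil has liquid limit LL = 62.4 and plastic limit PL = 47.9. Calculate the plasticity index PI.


Using PI = LL - PL
PI = 62.4 - 47.9
PI = 14.5


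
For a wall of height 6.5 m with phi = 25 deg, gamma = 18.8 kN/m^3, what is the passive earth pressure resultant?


Compute passive earth pressure coefficient:
Kp = tan^2(45 + phi/2) = tan^2(57.5) = 2.463913
Compute passive force:
Pp = 0.5 * Kp * gamma * H^2
Pp = 0.5 * 2.463913 * 18.8 * 6.5^2
Pp = 978.54 kN/m


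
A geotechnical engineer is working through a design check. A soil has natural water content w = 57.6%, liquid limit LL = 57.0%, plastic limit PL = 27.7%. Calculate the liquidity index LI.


First compute the plasticity index:
PI = LL - PL = 57.0 - 27.7 = 29.3
Then compute the liquidity index:
LI = (w - PL) / PI
LI = (57.6 - 27.7) / 29.3
LI = 1.02


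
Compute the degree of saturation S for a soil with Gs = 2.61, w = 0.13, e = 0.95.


Using S = Gs * w / e
S = 2.61 * 0.13 / 0.95
S = 0.3572


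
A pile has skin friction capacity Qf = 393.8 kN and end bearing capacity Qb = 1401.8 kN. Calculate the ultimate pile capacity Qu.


Using Qu = Qf + Qb
Qu = 393.8 + 1401.8
Qu = 1795.6 kN


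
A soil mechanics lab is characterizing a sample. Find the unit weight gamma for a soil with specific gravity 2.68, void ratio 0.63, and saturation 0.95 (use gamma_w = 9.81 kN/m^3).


Using gamma = gamma_w * (Gs + S*e) / (1 + e)
Numerator: Gs + S*e = 2.68 + 0.95*0.63 = 3.2785
Denominator: 1 + e = 1 + 0.63 = 1.63
gamma = 9.81 * 3.2785 / 1.63
gamma = 19.731 kN/m^3


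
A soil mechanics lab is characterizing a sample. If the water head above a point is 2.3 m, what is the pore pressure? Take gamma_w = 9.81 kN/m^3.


Using u = gamma_w * h_w
u = 9.81 * 2.3
u = 22.56 kPa


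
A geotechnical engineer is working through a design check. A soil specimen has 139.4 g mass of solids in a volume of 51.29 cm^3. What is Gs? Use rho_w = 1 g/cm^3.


Result: 2.718

Derivation:
Using Gs = m_s / (V_s * rho_w)
Since rho_w = 1 g/cm^3:
Gs = 139.4 / 51.29
Gs = 2.718


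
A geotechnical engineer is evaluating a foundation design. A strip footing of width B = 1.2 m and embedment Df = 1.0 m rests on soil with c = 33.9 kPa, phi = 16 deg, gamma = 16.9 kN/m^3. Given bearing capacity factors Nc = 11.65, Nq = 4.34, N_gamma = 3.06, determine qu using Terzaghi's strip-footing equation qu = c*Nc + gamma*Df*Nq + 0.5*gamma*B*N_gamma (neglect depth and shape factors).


Compute qu = c*Nc + gamma*Df*Nq + 0.5*gamma*B*N_gamma
Term 1: 33.9 * 11.65 = 394.935
Term 2: 16.9 * 1.0 * 4.34 = 73.346
Term 3: 0.5 * 16.9 * 1.2 * 3.06 = 31.0284
qu = 394.935 + 73.346 + 31.0284
qu = 499.31 kPa


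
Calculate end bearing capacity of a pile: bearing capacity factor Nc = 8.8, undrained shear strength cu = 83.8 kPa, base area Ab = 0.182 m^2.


Using Qb = Nc * cu * Ab
Qb = 8.8 * 83.8 * 0.182
Qb = 134.21 kN


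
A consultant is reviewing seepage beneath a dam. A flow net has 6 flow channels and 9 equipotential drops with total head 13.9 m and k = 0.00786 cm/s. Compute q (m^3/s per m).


Result: 0.0007284 m^3/s per m

Derivation:
Convert k to m/s for unit consistency with H:
k = 0.00786 cm/s = 0.00786 / 100 m/s = 7.86e-05 m/s
Using q = k * H * Nf / Nd
Nf / Nd = 6 / 9 = 0.6667
q = 7.86e-05 * 13.9 * 0.6667
q = 0.0007284 m^3/s per m


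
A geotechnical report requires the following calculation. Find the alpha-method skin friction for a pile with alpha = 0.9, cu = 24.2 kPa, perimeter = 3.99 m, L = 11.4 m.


Using Qs = alpha * cu * perimeter * L
Qs = 0.9 * 24.2 * 3.99 * 11.4
Qs = 990.69 kN


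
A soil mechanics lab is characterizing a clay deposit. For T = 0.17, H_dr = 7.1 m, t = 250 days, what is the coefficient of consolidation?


Using cv = T * H_dr^2 / t
H_dr^2 = 7.1^2 = 50.41
cv = 0.17 * 50.41 / 250
cv = 0.03428 m^2/day


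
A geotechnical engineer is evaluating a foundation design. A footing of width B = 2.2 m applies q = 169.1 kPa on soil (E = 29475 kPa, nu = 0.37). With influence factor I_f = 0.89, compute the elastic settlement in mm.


Using Se = q * B * (1 - nu^2) * I_f / E
1 - nu^2 = 1 - 0.37^2 = 0.8631
Se = 169.1 * 2.2 * 0.8631 * 0.89 / 29475
Se = 0.009695 m
Convert to mm: Se = 0.009695 * 1000 = 9.695 mm


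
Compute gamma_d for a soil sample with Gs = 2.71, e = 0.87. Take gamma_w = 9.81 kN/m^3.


Using gamma_d = Gs * gamma_w / (1 + e)
gamma_d = 2.71 * 9.81 / (1 + 0.87)
gamma_d = 2.71 * 9.81 / 1.87
gamma_d = 14.217 kN/m^3


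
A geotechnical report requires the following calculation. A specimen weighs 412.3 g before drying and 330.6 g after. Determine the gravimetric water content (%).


Result: 24.71 %

Derivation:
Using w = (m_wet - m_dry) / m_dry * 100
m_wet - m_dry = 412.3 - 330.6 = 81.7 g
w = 81.7 / 330.6 * 100
w = 24.71 %


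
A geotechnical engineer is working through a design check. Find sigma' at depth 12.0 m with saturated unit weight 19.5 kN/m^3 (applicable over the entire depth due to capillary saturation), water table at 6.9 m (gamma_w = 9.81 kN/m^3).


Total stress = gamma_sat * depth
sigma = 19.5 * 12.0 = 234.0 kPa
Pore water pressure u = gamma_w * (depth - d_wt)
u = 9.81 * (12.0 - 6.9) = 50.031 kPa
Effective stress = sigma - u
sigma' = 234.0 - 50.031 = 183.97 kPa


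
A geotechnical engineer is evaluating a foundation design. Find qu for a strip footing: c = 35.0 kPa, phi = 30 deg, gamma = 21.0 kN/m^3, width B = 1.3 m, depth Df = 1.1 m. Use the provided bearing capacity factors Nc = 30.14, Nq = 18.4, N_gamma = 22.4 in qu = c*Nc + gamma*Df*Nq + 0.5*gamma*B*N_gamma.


Result: 1785.7 kPa

Derivation:
Compute qu = c*Nc + gamma*Df*Nq + 0.5*gamma*B*N_gamma
Term 1: 35.0 * 30.14 = 1054.9
Term 2: 21.0 * 1.1 * 18.4 = 425.04
Term 3: 0.5 * 21.0 * 1.3 * 22.4 = 305.76
qu = 1054.9 + 425.04 + 305.76
qu = 1785.7 kPa


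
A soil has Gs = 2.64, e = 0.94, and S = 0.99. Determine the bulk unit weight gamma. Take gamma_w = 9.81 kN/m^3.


Using gamma = gamma_w * (Gs + S*e) / (1 + e)
Numerator: Gs + S*e = 2.64 + 0.99*0.94 = 3.5706
Denominator: 1 + e = 1 + 0.94 = 1.94
gamma = 9.81 * 3.5706 / 1.94
gamma = 18.055 kN/m^3


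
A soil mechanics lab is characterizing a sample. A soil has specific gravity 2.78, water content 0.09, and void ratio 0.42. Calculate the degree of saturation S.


Result: 0.5957

Derivation:
Using S = Gs * w / e
S = 2.78 * 0.09 / 0.42
S = 0.5957


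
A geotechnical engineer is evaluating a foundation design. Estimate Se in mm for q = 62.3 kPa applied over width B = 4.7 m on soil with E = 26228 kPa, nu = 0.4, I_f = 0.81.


Result: 7.596 mm

Derivation:
Using Se = q * B * (1 - nu^2) * I_f / E
1 - nu^2 = 1 - 0.4^2 = 0.84
Se = 62.3 * 4.7 * 0.84 * 0.81 / 26228
Se = 0.007596 m
Convert to mm: Se = 0.007596 * 1000 = 7.596 mm


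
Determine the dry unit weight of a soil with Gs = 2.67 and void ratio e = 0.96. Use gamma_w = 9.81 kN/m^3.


Using gamma_d = Gs * gamma_w / (1 + e)
gamma_d = 2.67 * 9.81 / (1 + 0.96)
gamma_d = 2.67 * 9.81 / 1.96
gamma_d = 13.364 kN/m^3


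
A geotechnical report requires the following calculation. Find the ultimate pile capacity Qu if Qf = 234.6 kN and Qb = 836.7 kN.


Result: 1071.3 kN

Derivation:
Using Qu = Qf + Qb
Qu = 234.6 + 836.7
Qu = 1071.3 kN


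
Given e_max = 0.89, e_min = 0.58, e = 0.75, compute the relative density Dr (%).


Using Dr = (e_max - e) / (e_max - e_min) * 100
e_max - e = 0.89 - 0.75 = 0.14
e_max - e_min = 0.89 - 0.58 = 0.31
Dr = 0.14 / 0.31 * 100
Dr = 45.16 %


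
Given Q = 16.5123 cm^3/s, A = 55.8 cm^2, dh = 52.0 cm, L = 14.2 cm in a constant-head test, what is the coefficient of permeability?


Compute hydraulic gradient:
i = dh / L = 52.0 / 14.2 = 3.66197
Then apply Darcy's law:
k = Q / (A * i)
k = 16.5123 / (55.8 * 3.66197)
k = 16.5123 / 204.338
k = 0.080809 cm/s


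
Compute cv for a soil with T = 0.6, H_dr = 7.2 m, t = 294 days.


Result: 0.1058 m^2/day

Derivation:
Using cv = T * H_dr^2 / t
H_dr^2 = 7.2^2 = 51.84
cv = 0.6 * 51.84 / 294
cv = 0.1058 m^2/day


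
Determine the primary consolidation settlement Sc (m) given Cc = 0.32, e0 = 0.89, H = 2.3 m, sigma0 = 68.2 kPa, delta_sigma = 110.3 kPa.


Using Sc = Cc * H / (1 + e0) * log10((sigma0 + delta_sigma) / sigma0)
Stress ratio = (68.2 + 110.3) / 68.2 = 2.6173
log10(2.6173) = 0.417854
Cc * H / (1 + e0) = 0.32 * 2.3 / (1 + 0.89) = 0.389418
Sc = 0.389418 * 0.417854
Sc = 0.1627 m


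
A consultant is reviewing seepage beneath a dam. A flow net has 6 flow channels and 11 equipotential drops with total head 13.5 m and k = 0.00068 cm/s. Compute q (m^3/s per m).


Convert k to m/s for unit consistency with H:
k = 0.00068 cm/s = 0.00068 / 100 m/s = 6.8e-06 m/s
Using q = k * H * Nf / Nd
Nf / Nd = 6 / 11 = 0.5455
q = 6.8e-06 * 13.5 * 0.5455
q = 5.007e-05 m^3/s per m


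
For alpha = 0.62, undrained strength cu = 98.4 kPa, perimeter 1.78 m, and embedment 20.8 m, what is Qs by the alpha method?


Using Qs = alpha * cu * perimeter * L
Qs = 0.62 * 98.4 * 1.78 * 20.8
Qs = 2258.76 kN


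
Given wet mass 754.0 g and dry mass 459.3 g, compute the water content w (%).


Using w = (m_wet - m_dry) / m_dry * 100
m_wet - m_dry = 754.0 - 459.3 = 294.7 g
w = 294.7 / 459.3 * 100
w = 64.16 %


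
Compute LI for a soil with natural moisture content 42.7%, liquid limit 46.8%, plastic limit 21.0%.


First compute the plasticity index:
PI = LL - PL = 46.8 - 21.0 = 25.8
Then compute the liquidity index:
LI = (w - PL) / PI
LI = (42.7 - 21.0) / 25.8
LI = 0.841


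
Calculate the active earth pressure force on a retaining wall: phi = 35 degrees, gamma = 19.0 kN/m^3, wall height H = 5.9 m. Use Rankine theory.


Compute active earth pressure coefficient:
Ka = tan^2(45 - phi/2) = tan^2(27.5) = 0.27099
Compute active force:
Pa = 0.5 * Ka * gamma * H^2
Pa = 0.5 * 0.27099 * 19.0 * 5.9^2
Pa = 89.62 kN/m


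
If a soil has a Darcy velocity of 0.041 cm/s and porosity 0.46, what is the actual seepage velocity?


Result: 0.08913 cm/s

Derivation:
Using v_s = v_d / n
v_s = 0.041 / 0.46
v_s = 0.08913 cm/s


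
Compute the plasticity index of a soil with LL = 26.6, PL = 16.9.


Using PI = LL - PL
PI = 26.6 - 16.9
PI = 9.7


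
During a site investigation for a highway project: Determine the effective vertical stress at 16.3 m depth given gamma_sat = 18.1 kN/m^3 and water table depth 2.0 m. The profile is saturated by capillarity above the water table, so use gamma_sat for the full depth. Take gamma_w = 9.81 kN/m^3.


Result: 154.75 kPa

Derivation:
Total stress = gamma_sat * depth
sigma = 18.1 * 16.3 = 295.03 kPa
Pore water pressure u = gamma_w * (depth - d_wt)
u = 9.81 * (16.3 - 2.0) = 140.283 kPa
Effective stress = sigma - u
sigma' = 295.03 - 140.283 = 154.75 kPa


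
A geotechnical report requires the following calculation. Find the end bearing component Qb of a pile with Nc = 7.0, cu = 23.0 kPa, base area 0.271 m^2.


Using Qb = Nc * cu * Ab
Qb = 7.0 * 23.0 * 0.271
Qb = 43.63 kN


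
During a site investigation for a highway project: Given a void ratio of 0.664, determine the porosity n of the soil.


Using the relation n = e / (1 + e)
n = 0.664 / (1 + 0.664)
n = 0.664 / 1.664
n = 0.399


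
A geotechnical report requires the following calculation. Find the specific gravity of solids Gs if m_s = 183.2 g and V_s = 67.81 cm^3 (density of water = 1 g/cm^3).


Result: 2.702

Derivation:
Using Gs = m_s / (V_s * rho_w)
Since rho_w = 1 g/cm^3:
Gs = 183.2 / 67.81
Gs = 2.702


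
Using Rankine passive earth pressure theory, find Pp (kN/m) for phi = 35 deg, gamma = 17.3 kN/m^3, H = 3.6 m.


Compute passive earth pressure coefficient:
Kp = tan^2(45 + phi/2) = tan^2(62.5) = 3.690172
Compute passive force:
Pp = 0.5 * Kp * gamma * H^2
Pp = 0.5 * 3.690172 * 17.3 * 3.6^2
Pp = 413.68 kN/m


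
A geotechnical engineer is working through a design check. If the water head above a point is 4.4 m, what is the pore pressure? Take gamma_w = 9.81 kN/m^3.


Using u = gamma_w * h_w
u = 9.81 * 4.4
u = 43.16 kPa


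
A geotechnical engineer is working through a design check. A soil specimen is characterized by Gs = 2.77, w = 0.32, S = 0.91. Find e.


Result: 0.9741

Derivation:
Using the relation e = Gs * w / S
e = 2.77 * 0.32 / 0.91
e = 0.9741


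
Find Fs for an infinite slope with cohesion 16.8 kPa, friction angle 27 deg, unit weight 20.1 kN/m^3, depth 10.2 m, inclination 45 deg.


Using Fs = c / (gamma*H*sin(beta)*cos(beta)) + tan(phi)/tan(beta)
Cohesion contribution = 16.8 / (20.1*10.2*sin(45)*cos(45))
Cohesion contribution = 0.163886
Friction contribution = tan(27)/tan(45) = 0.509525
Fs = 0.163886 + 0.509525
Fs = 0.673


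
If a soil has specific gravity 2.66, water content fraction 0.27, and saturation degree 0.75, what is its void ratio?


Using the relation e = Gs * w / S
e = 2.66 * 0.27 / 0.75
e = 0.9576


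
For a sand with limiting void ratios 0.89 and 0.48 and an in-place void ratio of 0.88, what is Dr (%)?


Using Dr = (e_max - e) / (e_max - e_min) * 100
e_max - e = 0.89 - 0.88 = 0.01
e_max - e_min = 0.89 - 0.48 = 0.41
Dr = 0.01 / 0.41 * 100
Dr = 2.44 %


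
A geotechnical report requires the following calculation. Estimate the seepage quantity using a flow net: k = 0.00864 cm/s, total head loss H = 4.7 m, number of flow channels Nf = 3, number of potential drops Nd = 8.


Convert k to m/s for unit consistency with H:
k = 0.00864 cm/s = 0.00864 / 100 m/s = 8.64e-05 m/s
Using q = k * H * Nf / Nd
Nf / Nd = 3 / 8 = 0.375
q = 8.64e-05 * 4.7 * 0.375
q = 0.0001523 m^3/s per m


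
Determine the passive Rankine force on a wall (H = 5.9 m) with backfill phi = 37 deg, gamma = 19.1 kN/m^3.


Compute passive earth pressure coefficient:
Kp = tan^2(45 + phi/2) = tan^2(63.5) = 4.022791
Compute passive force:
Pp = 0.5 * Kp * gamma * H^2
Pp = 0.5 * 4.022791 * 19.1 * 5.9^2
Pp = 1337.32 kN/m


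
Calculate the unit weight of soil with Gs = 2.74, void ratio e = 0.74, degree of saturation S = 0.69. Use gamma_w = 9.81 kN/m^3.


Result: 18.327 kN/m^3

Derivation:
Using gamma = gamma_w * (Gs + S*e) / (1 + e)
Numerator: Gs + S*e = 2.74 + 0.69*0.74 = 3.2506
Denominator: 1 + e = 1 + 0.74 = 1.74
gamma = 9.81 * 3.2506 / 1.74
gamma = 18.327 kN/m^3


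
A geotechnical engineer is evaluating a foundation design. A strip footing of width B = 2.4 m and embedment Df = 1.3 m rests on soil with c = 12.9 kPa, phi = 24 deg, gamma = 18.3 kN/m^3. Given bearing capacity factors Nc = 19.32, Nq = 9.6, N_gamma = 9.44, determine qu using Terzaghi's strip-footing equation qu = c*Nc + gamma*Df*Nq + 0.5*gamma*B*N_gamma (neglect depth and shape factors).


Compute qu = c*Nc + gamma*Df*Nq + 0.5*gamma*B*N_gamma
Term 1: 12.9 * 19.32 = 249.228
Term 2: 18.3 * 1.3 * 9.6 = 228.384
Term 3: 0.5 * 18.3 * 2.4 * 9.44 = 207.3024
qu = 249.228 + 228.384 + 207.3024
qu = 684.91 kPa


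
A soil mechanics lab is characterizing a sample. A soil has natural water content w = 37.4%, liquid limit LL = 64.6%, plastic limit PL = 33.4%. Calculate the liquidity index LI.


Result: 0.128

Derivation:
First compute the plasticity index:
PI = LL - PL = 64.6 - 33.4 = 31.2
Then compute the liquidity index:
LI = (w - PL) / PI
LI = (37.4 - 33.4) / 31.2
LI = 0.128


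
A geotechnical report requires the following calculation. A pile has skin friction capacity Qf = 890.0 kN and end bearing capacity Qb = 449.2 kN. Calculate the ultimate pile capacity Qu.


Result: 1339.2 kN

Derivation:
Using Qu = Qf + Qb
Qu = 890.0 + 449.2
Qu = 1339.2 kN


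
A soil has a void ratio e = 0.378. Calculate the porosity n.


Result: 0.2743

Derivation:
Using the relation n = e / (1 + e)
n = 0.378 / (1 + 0.378)
n = 0.378 / 1.378
n = 0.2743


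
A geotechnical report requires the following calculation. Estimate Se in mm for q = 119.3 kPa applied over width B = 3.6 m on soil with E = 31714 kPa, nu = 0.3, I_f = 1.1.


Result: 13.556 mm

Derivation:
Using Se = q * B * (1 - nu^2) * I_f / E
1 - nu^2 = 1 - 0.3^2 = 0.91
Se = 119.3 * 3.6 * 0.91 * 1.1 / 31714
Se = 0.013556 m
Convert to mm: Se = 0.013556 * 1000 = 13.556 mm


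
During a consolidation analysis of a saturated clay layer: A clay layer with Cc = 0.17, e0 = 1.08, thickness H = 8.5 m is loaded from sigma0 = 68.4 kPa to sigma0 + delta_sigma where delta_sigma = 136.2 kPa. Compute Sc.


Using Sc = Cc * H / (1 + e0) * log10((sigma0 + delta_sigma) / sigma0)
Stress ratio = (68.4 + 136.2) / 68.4 = 2.99123
log10(2.99123) = 0.47585
Cc * H / (1 + e0) = 0.17 * 8.5 / (1 + 1.08) = 0.694712
Sc = 0.694712 * 0.47585
Sc = 0.3306 m
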